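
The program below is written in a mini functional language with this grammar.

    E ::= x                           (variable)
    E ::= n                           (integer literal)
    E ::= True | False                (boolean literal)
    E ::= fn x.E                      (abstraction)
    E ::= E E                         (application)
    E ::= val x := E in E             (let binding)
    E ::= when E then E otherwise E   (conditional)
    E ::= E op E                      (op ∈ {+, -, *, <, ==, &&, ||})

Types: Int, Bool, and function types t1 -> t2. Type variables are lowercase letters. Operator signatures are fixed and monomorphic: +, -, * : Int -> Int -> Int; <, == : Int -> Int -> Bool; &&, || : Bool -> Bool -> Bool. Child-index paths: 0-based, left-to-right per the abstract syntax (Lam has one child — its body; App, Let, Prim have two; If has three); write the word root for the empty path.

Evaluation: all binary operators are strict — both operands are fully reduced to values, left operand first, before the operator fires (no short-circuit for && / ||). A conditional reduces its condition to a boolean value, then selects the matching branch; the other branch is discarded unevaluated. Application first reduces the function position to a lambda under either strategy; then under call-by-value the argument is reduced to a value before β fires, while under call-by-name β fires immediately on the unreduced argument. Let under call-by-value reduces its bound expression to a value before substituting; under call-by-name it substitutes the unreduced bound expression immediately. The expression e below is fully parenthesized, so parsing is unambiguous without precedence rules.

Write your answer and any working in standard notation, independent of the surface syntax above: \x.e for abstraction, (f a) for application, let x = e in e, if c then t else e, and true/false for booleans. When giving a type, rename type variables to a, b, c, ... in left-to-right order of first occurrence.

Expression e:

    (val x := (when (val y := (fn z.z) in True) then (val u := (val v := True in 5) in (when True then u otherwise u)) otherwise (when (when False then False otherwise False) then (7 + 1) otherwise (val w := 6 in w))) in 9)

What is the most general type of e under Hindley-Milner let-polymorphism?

Answer: Int

Working:
z : a
\z._ : a -> a
let y : forall. a -> a
  unify Bool ~ Bool
let v : Bool
let u : Int
  unify Bool ~ Bool
u : Int
u : Int
  unify Int ~ Int
  unify Bool ~ Bool
  unify Bool ~ Bool
  unify Bool ~ Bool
  unify Int ~ Int
  unify Int ~ Int
let w : Int
w : Int
  unify Int ~ Int
  unify Int ~ Int
let x : Int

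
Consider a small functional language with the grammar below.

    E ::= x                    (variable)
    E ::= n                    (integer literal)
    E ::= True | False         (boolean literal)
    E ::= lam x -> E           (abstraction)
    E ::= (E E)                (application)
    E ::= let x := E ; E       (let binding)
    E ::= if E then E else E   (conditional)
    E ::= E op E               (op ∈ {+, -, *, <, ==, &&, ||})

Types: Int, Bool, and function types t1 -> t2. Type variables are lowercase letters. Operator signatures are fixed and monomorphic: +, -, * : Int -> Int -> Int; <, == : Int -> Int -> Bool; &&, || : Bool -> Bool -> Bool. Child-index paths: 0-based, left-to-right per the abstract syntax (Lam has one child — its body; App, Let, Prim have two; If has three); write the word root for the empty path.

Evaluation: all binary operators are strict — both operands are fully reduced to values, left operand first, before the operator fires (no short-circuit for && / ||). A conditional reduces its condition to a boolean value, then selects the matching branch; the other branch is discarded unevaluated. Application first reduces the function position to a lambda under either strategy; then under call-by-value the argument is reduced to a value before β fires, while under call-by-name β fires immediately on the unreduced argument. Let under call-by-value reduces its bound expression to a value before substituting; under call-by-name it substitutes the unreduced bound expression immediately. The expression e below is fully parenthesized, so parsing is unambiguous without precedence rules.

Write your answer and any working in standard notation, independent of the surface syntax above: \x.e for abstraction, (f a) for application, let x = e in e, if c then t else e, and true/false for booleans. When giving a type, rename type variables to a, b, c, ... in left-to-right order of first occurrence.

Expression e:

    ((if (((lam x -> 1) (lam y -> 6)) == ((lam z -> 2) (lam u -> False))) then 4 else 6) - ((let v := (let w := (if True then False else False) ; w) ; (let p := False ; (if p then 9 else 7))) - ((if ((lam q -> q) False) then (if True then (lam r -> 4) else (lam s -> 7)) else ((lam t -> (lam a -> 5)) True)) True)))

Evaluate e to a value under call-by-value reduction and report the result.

Trace:
step 0: ((if (((\x.1) (\y.6)) == ((\z.2) (\u.false))) then 4 else 6) - ((let v = (let w = (if true then false else false) in w) in (let p = false in (if p then 9 else 7))) - ((if ((\q.q) false) then (if true then (\r.4) else (\s.7)) else ((\t.(\a.5)) true)) true)))
step 1: [beta@0.0.0] ((if (1 == ((\z.2) (\u.false))) then 4 else 6) - ((let v = (let w = (if true then false else false) in w) in (let p = false in (if p then 9 else 7))) - ((if ((\q.q) false) then (if true then (\r.4) else (\s.7)) else ((\t.(\a.5)) true)) true)))
step 2: [beta@0.0.1] ((if (1 == 2) then 4 else 6) - ((let v = (let w = (if true then false else false) in w) in (let p = false in (if p then 9 else 7))) - ((if ((\q.q) false) then (if true then (\r.4) else (\s.7)) else ((\t.(\a.5)) true)) true)))
step 3: [delta@0.0] ((if false then 4 else 6) - ((let v = (let w = (if true then false else false) in w) in (let p = false in (if p then 9 else 7))) - ((if ((\q.q) false) then (if true then (\r.4) else (\s.7)) else ((\t.(\a.5)) true)) true)))
step 4: [if@0] (6 - ((let v = (let w = (if true then false else false) in w) in (let p = false in (if p then 9 else 7))) - ((if ((\q.q) false) then (if true then (\r.4) else (\s.7)) else ((\t.(\a.5)) true)) true)))
step 5: [if@1.0.0.0] (6 - ((let v = (let w = false in w) in (let p = false in (if p then 9 else 7))) - ((if ((\q.q) false) then (if true then (\r.4) else (\s.7)) else ((\t.(\a.5)) true)) true)))
step 6: [let@1.0.0] (6 - ((let v = false in (let p = false in (if p then 9 else 7))) - ((if ((\q.q) false) then (if true then (\r.4) else (\s.7)) else ((\t.(\a.5)) true)) true)))
step 7: [let@1.0] (6 - ((let p = false in (if p then 9 else 7)) - ((if ((\q.q) false) then (if true then (\r.4) else (\s.7)) else ((\t.(\a.5)) true)) true)))
step 8: [let@1.0] (6 - ((if false then 9 else 7) - ((if ((\q.q) false) then (if true then (\r.4) else (\s.7)) else ((\t.(\a.5)) true)) true)))
step 9: [if@1.0] (6 - (7 - ((if ((\q.q) false) then (if true then (\r.4) else (\s.7)) else ((\t.(\a.5)) true)) true)))
step 10: [beta@1.1.0.0] (6 - (7 - ((if false then (if true then (\r.4) else (\s.7)) else ((\t.(\a.5)) true)) true)))
step 11: [if@1.1.0] (6 - (7 - (((\t.(\a.5)) true) true)))
step 12: [beta@1.1.0] (6 - (7 - ((\a.5) true)))
step 13: [beta@1.1] (6 - (7 - 5))
step 14: [delta@1] (6 - 2)
step 15: [delta@root] 4

Answer: 4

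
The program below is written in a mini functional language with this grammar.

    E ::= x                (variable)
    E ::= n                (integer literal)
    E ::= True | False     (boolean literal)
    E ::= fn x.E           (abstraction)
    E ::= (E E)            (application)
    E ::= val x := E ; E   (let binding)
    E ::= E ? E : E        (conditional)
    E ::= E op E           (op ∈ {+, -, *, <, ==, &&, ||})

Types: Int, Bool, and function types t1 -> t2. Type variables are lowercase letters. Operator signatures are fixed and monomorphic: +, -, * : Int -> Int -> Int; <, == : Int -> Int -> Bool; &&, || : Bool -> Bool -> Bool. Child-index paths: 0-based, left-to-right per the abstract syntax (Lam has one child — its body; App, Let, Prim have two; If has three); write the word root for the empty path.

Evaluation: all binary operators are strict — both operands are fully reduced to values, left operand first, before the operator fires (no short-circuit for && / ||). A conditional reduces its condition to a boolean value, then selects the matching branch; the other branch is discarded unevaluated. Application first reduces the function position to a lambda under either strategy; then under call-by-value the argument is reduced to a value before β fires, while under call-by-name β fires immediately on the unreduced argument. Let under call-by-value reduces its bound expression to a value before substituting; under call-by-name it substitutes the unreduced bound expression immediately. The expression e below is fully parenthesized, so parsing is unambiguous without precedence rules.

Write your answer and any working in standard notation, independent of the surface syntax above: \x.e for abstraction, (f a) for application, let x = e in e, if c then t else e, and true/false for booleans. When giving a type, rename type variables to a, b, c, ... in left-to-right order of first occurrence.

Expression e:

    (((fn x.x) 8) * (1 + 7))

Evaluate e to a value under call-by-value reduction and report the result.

Answer: 64

Working:
step 0: (((\x.x) 8) * (1 + 7))
step 1: [beta@0] (8 * (1 + 7))
step 2: [delta@1] (8 * 8)
step 3: [delta@root] 64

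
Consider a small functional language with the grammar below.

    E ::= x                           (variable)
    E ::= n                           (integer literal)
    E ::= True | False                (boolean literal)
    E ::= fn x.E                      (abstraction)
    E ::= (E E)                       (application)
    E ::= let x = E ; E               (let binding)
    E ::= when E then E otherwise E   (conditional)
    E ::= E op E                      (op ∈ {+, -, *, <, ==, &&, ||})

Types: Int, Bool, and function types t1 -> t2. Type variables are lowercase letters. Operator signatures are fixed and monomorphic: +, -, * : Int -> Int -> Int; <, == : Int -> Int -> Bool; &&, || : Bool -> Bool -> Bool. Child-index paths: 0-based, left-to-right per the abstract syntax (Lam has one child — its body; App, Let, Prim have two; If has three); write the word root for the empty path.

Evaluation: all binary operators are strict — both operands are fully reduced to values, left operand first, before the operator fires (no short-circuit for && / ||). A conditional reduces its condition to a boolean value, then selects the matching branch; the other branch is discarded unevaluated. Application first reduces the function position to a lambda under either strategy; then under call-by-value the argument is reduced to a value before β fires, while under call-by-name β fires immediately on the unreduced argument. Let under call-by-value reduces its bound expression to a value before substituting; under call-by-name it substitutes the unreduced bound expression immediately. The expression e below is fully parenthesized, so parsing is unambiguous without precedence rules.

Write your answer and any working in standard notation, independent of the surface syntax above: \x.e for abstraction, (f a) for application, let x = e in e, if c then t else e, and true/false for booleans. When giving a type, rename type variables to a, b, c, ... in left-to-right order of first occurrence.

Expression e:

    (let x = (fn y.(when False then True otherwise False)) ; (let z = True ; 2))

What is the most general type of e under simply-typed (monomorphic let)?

Derivation:
  unify Bool ~ Bool
  unify Bool ~ Bool
\y._ : a -> Bool
let x : a -> Bool
let z : Bool

Answer: Int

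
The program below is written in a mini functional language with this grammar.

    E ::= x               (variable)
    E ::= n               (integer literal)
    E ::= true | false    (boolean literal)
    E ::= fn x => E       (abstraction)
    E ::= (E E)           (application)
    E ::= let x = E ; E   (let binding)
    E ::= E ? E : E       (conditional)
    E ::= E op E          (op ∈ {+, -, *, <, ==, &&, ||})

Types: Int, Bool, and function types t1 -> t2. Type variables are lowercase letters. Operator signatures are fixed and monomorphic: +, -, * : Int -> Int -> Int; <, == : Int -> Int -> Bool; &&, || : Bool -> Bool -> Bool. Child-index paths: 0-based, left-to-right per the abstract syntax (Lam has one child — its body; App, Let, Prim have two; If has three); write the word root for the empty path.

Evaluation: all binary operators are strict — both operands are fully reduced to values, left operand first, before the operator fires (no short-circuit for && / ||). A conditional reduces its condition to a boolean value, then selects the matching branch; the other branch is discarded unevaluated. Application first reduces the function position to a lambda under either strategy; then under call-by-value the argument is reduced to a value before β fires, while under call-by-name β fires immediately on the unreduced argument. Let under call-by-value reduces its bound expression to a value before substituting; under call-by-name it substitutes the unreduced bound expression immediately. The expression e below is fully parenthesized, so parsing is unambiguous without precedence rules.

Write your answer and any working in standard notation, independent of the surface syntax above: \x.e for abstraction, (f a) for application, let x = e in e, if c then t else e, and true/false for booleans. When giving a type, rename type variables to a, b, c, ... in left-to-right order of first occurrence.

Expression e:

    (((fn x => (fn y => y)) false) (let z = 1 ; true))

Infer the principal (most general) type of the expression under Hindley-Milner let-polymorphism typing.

Answer: Bool

Working:
y : b
\y._ : b -> b
\x._ : a -> b -> b
  unify a -> b -> b ~ Bool -> c
  unify a ~ Bool
  unify b -> b ~ c
_ _ : b -> b
let z : Int
  unify b -> b ~ Bool -> d
  unify b ~ Bool
  unify Bool ~ d
_ _ : Bool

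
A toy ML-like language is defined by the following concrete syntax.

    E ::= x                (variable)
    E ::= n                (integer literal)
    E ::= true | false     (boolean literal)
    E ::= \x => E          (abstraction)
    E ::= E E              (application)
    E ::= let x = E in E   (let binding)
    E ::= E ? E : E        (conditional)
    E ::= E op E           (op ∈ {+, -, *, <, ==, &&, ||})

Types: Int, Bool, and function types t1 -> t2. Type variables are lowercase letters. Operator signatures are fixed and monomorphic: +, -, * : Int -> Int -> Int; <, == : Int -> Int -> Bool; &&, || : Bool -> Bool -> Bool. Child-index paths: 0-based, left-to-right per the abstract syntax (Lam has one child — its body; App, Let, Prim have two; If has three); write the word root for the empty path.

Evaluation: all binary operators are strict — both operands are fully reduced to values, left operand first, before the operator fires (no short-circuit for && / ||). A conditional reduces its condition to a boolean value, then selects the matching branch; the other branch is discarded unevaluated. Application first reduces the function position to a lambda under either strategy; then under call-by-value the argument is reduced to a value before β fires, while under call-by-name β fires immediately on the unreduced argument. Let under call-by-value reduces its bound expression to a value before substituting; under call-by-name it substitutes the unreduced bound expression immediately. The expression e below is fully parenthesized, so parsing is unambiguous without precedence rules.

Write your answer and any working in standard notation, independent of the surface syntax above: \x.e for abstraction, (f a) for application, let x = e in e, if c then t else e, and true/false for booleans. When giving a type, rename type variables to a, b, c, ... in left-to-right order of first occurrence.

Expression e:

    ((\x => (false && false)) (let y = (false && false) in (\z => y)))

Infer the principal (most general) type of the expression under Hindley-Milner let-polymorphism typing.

Trace:
  unify Bool ~ Bool
  unify Bool ~ Bool
\x._ : a -> Bool
  unify Bool ~ Bool
  unify Bool ~ Bool
let y : Bool
y : Bool
\z._ : b -> Bool
  unify a -> Bool ~ (b -> Bool) -> c
  unify a ~ b -> Bool
  unify Bool ~ c
_ _ : Bool

Answer: Bool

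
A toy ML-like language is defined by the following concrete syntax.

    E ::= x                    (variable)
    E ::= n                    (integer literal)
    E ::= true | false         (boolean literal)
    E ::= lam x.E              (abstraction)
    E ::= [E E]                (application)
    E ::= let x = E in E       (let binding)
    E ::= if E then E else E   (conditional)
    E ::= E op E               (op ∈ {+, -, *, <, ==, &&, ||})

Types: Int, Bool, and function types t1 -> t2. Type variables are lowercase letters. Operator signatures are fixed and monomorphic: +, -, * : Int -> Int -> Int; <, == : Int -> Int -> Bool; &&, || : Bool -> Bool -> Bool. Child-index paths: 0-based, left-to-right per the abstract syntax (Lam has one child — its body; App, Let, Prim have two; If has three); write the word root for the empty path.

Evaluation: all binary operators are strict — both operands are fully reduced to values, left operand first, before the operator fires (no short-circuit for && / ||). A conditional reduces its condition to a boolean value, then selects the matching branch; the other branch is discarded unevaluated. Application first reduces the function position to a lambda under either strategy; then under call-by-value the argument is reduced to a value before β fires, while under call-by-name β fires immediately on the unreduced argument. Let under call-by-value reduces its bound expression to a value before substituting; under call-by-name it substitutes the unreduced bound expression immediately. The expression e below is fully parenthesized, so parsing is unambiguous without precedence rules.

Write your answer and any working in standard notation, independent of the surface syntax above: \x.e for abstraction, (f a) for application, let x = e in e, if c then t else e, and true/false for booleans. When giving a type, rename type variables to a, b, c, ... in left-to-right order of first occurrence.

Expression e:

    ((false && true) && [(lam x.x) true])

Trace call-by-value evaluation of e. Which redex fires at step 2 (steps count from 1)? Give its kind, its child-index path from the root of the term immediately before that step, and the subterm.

Trace:
step 0: ((false && true) && ((\x.x) true))
step 1: [delta@0] (false && ((\x.x) true))
step 2: [beta@1] (false && true)

Answer: beta at 1 : ((\x.x) true)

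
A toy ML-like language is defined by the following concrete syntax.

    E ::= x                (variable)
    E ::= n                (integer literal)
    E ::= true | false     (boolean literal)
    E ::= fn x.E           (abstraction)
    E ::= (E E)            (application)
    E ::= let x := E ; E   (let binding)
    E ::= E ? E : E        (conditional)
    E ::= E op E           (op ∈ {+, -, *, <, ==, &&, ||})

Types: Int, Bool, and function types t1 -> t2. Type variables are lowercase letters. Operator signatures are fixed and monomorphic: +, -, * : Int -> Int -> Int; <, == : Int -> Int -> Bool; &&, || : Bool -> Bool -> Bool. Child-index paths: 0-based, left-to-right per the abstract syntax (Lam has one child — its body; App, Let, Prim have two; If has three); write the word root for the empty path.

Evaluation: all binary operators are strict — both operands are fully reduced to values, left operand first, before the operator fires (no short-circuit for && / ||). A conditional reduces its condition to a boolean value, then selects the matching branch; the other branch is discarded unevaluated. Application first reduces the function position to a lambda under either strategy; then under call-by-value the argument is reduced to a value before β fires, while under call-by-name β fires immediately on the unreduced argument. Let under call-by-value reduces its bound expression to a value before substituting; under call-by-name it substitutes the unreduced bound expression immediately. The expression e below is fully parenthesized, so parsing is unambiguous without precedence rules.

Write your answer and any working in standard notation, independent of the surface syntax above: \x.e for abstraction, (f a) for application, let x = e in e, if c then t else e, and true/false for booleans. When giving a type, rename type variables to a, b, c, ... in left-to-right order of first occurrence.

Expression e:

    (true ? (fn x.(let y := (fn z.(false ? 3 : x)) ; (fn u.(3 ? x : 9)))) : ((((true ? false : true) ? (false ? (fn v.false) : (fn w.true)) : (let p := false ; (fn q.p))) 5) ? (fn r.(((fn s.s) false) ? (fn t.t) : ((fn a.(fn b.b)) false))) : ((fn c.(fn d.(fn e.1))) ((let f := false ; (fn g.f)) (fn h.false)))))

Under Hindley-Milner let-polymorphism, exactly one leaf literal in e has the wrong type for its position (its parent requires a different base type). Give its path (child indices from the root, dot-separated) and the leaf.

Answer: 1.0.1.0.0 : 3

Derivation:
  unify Bool ~ Bool
  unify Bool ~ Bool
x : a
  unify Int ~ a
\z._ : b -> Int
let y : forall. b -> Int
  unify Int ~ Bool
  FAIL: mismatch Int ~ Bool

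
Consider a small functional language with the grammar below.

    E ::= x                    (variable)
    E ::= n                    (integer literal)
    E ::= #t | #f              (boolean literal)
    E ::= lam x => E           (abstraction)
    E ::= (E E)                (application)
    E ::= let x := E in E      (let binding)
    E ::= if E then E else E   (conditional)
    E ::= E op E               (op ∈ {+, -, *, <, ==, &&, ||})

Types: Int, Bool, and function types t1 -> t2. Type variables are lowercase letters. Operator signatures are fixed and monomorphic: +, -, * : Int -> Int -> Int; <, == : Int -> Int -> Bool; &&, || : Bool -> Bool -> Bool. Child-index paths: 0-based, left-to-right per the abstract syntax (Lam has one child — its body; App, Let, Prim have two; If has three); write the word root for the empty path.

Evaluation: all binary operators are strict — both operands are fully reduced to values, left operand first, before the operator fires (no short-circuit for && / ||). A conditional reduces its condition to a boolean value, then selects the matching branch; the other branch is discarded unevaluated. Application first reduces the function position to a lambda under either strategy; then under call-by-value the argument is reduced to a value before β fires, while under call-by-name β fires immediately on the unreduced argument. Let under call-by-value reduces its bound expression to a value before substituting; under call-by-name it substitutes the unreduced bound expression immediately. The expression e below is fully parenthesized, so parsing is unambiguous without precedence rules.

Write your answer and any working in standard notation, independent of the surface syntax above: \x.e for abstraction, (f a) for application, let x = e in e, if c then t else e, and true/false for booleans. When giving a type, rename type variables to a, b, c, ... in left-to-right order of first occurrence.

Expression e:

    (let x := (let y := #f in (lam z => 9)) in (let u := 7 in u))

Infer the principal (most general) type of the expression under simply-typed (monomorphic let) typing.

Working:
let y : Bool
\z._ : a -> Int
let x : a -> Int
let u : Int
u : Int

Answer: Int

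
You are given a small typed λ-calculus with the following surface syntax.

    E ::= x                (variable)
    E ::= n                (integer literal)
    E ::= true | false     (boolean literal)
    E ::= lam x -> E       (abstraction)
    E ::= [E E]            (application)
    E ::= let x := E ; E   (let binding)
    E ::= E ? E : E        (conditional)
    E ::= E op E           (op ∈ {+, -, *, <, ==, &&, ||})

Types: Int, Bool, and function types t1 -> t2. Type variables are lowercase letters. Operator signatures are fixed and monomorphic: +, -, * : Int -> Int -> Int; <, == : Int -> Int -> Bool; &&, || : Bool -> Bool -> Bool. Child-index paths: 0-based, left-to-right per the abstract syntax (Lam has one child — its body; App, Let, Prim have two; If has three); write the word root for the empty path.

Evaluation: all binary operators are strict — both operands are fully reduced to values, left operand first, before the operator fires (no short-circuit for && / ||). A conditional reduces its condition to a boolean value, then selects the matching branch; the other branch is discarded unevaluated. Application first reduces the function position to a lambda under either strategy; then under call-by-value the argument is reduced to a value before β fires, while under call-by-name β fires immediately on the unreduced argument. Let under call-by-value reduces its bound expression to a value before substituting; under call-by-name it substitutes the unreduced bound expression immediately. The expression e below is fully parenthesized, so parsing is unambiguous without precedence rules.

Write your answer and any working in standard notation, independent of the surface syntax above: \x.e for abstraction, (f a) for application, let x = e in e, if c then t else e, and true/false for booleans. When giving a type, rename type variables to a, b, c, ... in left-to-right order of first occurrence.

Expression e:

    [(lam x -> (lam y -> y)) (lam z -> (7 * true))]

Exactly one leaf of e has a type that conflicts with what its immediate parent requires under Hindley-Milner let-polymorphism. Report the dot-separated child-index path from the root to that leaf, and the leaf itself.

Derivation:
y : b
\y._ : b -> b
\x._ : a -> b -> b
  unify Int ~ Int
  unify Bool ~ Int
  FAIL: mismatch Bool ~ Int

Answer: 1.0.1 : true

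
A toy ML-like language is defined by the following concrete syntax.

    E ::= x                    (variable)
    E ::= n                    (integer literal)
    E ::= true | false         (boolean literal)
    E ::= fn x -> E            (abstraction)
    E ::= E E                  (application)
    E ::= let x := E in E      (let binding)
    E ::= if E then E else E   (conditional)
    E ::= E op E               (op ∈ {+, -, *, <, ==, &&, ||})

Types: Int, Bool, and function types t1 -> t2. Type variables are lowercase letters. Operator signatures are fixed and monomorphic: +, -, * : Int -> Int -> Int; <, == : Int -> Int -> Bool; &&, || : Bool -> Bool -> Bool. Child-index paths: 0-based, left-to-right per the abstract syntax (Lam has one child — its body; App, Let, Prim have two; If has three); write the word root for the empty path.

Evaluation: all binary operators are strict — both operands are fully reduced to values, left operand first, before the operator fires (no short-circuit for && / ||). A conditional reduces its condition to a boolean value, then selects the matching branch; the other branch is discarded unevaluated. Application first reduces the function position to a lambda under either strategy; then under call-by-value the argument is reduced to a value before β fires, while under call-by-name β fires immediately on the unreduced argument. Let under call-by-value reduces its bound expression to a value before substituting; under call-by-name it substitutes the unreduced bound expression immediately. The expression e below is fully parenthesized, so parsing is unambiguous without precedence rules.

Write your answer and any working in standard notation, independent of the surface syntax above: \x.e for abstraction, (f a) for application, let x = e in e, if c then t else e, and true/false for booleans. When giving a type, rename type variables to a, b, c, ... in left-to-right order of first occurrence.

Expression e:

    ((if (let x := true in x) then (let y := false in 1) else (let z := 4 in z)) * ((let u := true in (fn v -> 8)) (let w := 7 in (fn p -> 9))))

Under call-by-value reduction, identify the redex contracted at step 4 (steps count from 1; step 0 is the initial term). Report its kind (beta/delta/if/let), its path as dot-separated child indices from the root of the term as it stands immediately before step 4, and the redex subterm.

Trace:
step 0: ((if (let x = true in x) then (let y = false in 1) else (let z = 4 in z)) * ((let u = true in (\v.8)) (let w = 7 in (\p.9))))
step 1: [let@0.0] ((if true then (let y = false in 1) else (let z = 4 in z)) * ((let u = true in (\v.8)) (let w = 7 in (\p.9))))
step 2: [if@0] ((let y = false in 1) * ((let u = true in (\v.8)) (let w = 7 in (\p.9))))
step 3: [let@0] (1 * ((let u = true in (\v.8)) (let w = 7 in (\p.9))))
step 4: [let@1.0] (1 * ((\v.8) (let w = 7 in (\p.9))))

Answer: let at 1.0 : (let u = true in (\v.8))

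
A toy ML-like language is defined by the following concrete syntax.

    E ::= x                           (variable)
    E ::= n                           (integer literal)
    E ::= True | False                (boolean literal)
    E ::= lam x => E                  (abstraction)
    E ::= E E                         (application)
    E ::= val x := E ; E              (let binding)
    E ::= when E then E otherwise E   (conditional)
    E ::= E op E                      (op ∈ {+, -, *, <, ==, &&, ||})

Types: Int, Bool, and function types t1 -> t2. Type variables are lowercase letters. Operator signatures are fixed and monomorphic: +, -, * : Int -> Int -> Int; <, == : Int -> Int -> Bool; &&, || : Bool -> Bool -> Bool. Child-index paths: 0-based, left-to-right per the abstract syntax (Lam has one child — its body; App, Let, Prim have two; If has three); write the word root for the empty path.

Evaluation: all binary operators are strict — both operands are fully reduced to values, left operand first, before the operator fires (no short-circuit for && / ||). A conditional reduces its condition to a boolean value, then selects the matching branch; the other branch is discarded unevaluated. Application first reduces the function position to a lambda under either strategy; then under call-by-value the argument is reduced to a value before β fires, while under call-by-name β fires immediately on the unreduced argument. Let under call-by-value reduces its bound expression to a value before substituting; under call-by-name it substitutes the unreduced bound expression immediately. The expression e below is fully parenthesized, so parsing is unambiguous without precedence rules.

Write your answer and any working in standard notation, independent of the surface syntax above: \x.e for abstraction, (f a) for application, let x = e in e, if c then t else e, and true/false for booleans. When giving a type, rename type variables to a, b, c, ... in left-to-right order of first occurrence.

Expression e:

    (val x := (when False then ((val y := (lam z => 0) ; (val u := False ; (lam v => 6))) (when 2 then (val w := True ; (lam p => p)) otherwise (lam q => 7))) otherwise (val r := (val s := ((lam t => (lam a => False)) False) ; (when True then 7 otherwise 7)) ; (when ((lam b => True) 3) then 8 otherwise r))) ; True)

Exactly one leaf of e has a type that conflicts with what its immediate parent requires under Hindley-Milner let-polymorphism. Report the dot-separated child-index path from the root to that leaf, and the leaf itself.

Answer: 0.1.1.0 : 2

Working:
  unify Bool ~ Bool
\z._ : a -> Int
let y : forall. a -> Int
let u : Bool
\v._ : b -> Int
  unify Int ~ Bool
  FAIL: mismatch Int ~ Bool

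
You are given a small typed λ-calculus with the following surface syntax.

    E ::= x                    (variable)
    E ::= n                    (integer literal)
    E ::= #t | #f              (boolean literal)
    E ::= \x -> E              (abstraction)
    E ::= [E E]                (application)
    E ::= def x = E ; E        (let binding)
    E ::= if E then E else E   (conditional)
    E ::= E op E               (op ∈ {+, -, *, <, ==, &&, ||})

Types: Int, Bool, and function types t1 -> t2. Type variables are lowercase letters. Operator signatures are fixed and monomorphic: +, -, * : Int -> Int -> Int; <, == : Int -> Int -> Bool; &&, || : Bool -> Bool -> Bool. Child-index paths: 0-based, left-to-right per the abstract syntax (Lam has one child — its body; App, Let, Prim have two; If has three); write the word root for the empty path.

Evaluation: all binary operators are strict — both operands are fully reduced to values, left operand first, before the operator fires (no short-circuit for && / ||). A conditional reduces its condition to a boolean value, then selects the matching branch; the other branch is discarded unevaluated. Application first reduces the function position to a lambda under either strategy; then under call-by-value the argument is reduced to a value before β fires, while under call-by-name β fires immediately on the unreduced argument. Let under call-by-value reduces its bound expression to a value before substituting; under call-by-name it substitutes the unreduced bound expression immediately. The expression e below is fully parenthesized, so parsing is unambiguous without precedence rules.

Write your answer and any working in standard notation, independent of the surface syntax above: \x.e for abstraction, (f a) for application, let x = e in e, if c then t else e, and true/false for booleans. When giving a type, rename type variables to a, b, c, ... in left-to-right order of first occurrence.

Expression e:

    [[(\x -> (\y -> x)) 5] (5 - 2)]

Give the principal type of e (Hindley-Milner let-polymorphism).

Answer: Int

Derivation:
x : a
\y._ : b -> a
\x._ : a -> b -> a
  unify a -> b -> a ~ Int -> c
  unify a ~ Int
  unify b -> Int ~ c
_ _ : b -> Int
  unify Int ~ Int
  unify Int ~ Int
  unify b -> Int ~ Int -> d
  unify b ~ Int
  unify Int ~ d
_ _ : Int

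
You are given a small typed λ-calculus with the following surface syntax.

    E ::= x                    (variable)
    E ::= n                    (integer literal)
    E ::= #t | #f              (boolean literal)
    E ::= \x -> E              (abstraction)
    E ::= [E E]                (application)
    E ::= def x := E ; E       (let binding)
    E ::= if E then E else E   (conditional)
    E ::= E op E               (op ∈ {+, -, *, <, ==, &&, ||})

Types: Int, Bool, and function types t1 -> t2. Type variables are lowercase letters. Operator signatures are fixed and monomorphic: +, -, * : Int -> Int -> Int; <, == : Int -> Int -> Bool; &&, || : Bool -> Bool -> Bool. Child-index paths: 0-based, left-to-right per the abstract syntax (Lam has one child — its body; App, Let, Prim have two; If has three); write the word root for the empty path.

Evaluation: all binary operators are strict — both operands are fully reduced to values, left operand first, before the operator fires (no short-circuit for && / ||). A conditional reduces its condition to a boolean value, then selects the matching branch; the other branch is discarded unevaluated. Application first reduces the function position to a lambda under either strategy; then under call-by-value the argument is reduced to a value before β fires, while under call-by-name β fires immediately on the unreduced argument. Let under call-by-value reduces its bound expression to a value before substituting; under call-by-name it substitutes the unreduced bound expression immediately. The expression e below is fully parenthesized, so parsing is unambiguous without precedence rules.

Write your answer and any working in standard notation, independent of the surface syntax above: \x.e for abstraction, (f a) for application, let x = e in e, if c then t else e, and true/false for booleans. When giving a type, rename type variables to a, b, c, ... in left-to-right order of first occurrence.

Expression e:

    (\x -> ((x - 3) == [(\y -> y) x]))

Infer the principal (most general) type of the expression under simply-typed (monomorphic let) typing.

Answer: Int -> Bool

Derivation:
x : a
  unify a ~ Int
  unify Int ~ Int
  unify Int ~ Int
y : b
\y._ : b -> b
x : Int
  unify b -> b ~ Int -> c
  unify b ~ Int
  unify Int ~ c
_ _ : Int
  unify Int ~ Int
\x._ : Int -> Bool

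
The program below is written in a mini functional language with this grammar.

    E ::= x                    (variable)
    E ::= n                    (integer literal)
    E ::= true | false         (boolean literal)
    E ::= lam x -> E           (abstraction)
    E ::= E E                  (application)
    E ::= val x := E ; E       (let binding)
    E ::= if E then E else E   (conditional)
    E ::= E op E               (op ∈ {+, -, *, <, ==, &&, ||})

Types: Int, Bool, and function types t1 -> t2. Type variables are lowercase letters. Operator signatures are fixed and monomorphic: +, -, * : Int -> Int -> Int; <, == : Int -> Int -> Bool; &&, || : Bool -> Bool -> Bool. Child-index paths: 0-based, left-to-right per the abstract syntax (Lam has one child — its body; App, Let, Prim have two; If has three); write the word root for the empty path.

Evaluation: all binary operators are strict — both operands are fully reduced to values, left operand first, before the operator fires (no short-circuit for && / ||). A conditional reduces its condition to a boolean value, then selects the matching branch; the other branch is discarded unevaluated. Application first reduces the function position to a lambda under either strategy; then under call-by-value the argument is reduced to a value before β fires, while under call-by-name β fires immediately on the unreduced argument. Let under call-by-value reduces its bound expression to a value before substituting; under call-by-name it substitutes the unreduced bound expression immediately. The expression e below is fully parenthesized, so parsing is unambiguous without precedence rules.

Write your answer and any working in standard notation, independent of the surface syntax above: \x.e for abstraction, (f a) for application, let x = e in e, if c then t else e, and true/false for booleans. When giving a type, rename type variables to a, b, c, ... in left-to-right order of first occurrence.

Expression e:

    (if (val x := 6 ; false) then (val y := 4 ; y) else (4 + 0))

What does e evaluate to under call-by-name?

Derivation:
step 0: (if (let x = 6 in false) then (let y = 4 in y) else (4 + 0))
step 1: [let@0] (if false then (let y = 4 in y) else (4 + 0))
step 2: [if@root] (4 + 0)
step 3: [delta@root] 4

Answer: 4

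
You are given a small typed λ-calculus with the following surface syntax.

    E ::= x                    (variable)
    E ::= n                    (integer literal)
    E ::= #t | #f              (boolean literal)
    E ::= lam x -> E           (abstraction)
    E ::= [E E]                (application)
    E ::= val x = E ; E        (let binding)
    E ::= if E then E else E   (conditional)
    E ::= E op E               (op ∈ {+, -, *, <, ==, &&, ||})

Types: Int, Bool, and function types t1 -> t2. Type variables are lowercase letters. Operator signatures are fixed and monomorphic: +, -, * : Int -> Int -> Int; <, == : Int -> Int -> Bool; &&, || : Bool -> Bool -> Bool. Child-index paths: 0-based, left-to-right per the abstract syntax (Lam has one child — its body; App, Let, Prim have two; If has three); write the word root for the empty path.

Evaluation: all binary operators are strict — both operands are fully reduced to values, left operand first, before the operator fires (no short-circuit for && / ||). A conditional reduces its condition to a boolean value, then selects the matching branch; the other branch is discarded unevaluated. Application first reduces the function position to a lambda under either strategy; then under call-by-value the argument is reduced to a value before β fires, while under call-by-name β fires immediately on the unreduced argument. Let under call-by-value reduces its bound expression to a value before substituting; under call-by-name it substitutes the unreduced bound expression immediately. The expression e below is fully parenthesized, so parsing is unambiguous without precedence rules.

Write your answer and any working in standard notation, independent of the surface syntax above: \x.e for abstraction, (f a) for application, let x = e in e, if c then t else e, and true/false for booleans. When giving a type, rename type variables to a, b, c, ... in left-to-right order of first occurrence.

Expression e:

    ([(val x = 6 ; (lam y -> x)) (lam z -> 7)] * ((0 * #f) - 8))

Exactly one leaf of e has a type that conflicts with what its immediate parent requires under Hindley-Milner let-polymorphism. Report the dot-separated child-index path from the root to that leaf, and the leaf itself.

Derivation:
let x : Int
x : Int
\y._ : a -> Int
\z._ : b -> Int
  unify a -> Int ~ (b -> Int) -> c
  unify a ~ b -> Int
  unify Int ~ c
_ _ : Int
  unify Int ~ Int
  unify Int ~ Int
  unify Bool ~ Int
  FAIL: mismatch Bool ~ Int

Answer: 1.0.1 : false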